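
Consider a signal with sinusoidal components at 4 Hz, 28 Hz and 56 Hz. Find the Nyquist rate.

112 Hz

Highest-frequency component: 56 Hz.
Nyquist rate = 2 × 56 Hz = 112 Hz.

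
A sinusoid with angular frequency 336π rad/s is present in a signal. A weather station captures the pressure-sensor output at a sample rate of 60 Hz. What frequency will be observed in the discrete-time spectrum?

ω = 336π rad/s → f = ω/(2π) = 168 Hz.
168 Hz mod fs = 48 Hz.
48 Hz > fs/2 = 30 Hz, folds to fs − 48 Hz = 12 Hz.

12 Hz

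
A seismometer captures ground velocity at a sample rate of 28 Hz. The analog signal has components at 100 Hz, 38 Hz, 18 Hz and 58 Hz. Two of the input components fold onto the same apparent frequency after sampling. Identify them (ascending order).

fs/2 = 14 Hz.
100 Hz mod fs = 16 Hz.
16 Hz > fs/2 = 14 Hz, folds to fs − 16 Hz = 12 Hz.
38 Hz mod fs = 10 Hz.
10 Hz ≤ fs/2 = 14 Hz, appears at 10 Hz.
18 Hz > fs/2 = 14 Hz, folds to fs − 18 Hz = 10 Hz.
58 Hz mod fs = 2 Hz.
2 Hz ≤ fs/2 = 14 Hz, appears at 2 Hz.
18 Hz and 38 Hz both map to 10 Hz.

18 Hz, 38 Hz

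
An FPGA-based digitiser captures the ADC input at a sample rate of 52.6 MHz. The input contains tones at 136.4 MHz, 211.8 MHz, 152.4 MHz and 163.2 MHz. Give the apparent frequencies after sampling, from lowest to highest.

fs/2 = 26.3 MHz.
136.4 MHz mod fs = 31.2 MHz.
31.2 MHz > fs/2 = 26.3 MHz, folds to fs − 31.2 MHz = 21.4 MHz.
211.8 MHz mod fs = 1.4 MHz.
1.4 MHz ≤ fs/2 = 26.3 MHz, appears at 1.4 MHz.
152.4 MHz mod fs = 47.2 MHz.
47.2 MHz > fs/2 = 26.3 MHz, folds to fs − 47.2 MHz = 5.4 MHz.
163.2 MHz mod fs = 5.4 MHz.
5.4 MHz ≤ fs/2 = 26.3 MHz, appears at 5.4 MHz.
Distinct values: {1.4 MHz, 5.4 MHz, 21.4 MHz}.

1.4 MHz, 5.4 MHz, 21.4 MHz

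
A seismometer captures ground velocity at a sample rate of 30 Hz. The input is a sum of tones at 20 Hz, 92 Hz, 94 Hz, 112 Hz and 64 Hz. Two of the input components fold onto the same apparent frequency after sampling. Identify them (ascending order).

64 Hz, 94 Hz

fs/2 = 15 Hz.
20 Hz > fs/2 = 15 Hz, folds to fs − 20 Hz = 10 Hz.
92 Hz mod fs = 2 Hz.
2 Hz ≤ fs/2 = 15 Hz, appears at 2 Hz.
94 Hz mod fs = 4 Hz.
4 Hz ≤ fs/2 = 15 Hz, appears at 4 Hz.
112 Hz mod fs = 22 Hz.
22 Hz > fs/2 = 15 Hz, folds to fs − 22 Hz = 8 Hz.
64 Hz mod fs = 4 Hz.
4 Hz ≤ fs/2 = 15 Hz, appears at 4 Hz.
64 Hz and 94 Hz both map to 4 Hz.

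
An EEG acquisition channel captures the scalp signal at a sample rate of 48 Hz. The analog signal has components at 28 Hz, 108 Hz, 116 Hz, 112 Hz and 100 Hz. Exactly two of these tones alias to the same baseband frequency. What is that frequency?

fs/2 = 24 Hz.
28 Hz > fs/2 = 24 Hz, folds to fs − 28 Hz = 20 Hz.
108 Hz mod fs = 12 Hz.
12 Hz ≤ fs/2 = 24 Hz, appears at 12 Hz.
116 Hz mod fs = 20 Hz.
20 Hz ≤ fs/2 = 24 Hz, appears at 20 Hz.
112 Hz mod fs = 16 Hz.
16 Hz ≤ fs/2 = 24 Hz, appears at 16 Hz.
100 Hz mod fs = 4 Hz.
4 Hz ≤ fs/2 = 24 Hz, appears at 4 Hz.
28 Hz and 116 Hz both map to 20 Hz.

20 Hz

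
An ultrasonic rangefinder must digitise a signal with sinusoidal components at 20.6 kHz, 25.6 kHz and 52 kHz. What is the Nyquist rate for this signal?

104 kHz

Highest-frequency component: 52 kHz.
Nyquist rate = 2 × 52 kHz = 104 kHz.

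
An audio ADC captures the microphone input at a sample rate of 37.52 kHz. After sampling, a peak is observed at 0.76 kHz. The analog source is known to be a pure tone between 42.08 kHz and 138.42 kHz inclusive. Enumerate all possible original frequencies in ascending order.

Frequencies that alias to 0.76 kHz are k·fs ± 0.76 kHz for integer k ≥ 0.
k=0: 0.76 kHz.
k=1: 36.76 kHz, 38.28 kHz.
k=2: 74.28 kHz, 75.8 kHz.
k=3: 111.8 kHz, 113.32 kHz.
k=4: 149.32 kHz, 150.84 kHz.
Within [42.08 kHz, 138.42 kHz]: 74.28 kHz, 75.8 kHz, 111.8 kHz, 113.32 kHz.

74.28 kHz, 75.8 kHz, 111.8 kHz, 113.32 kHz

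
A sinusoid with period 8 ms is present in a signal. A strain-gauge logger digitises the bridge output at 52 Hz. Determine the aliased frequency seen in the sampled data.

T = 8 ms → f = 1/T = 125 Hz.
125 Hz mod fs = 21 Hz.
21 Hz ≤ fs/2 = 26 Hz, appears at 21 Hz.

21 Hz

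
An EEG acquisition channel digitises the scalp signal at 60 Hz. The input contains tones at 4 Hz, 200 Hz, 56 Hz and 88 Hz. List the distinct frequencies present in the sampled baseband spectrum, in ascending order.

fs/2 = 30 Hz.
4 Hz ≤ fs/2 = 30 Hz, passes unchanged.
200 Hz mod fs = 20 Hz.
20 Hz ≤ fs/2 = 30 Hz, appears at 20 Hz.
56 Hz > fs/2 = 30 Hz, folds to fs − 56 Hz = 4 Hz.
88 Hz mod fs = 28 Hz.
28 Hz ≤ fs/2 = 30 Hz, appears at 28 Hz.
Distinct values: {4 Hz, 20 Hz, 28 Hz}.

4 Hz, 20 Hz, 28 Hz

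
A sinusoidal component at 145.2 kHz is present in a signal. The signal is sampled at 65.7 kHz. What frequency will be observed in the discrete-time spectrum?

145.2 kHz mod fs = 13.8 kHz.
13.8 kHz ≤ fs/2 = 32.85 kHz, appears at 13.8 kHz.

13.8 kHz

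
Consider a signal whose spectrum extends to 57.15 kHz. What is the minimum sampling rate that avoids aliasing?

114.3 kHz

Nyquist rate = 2 × 57.15 kHz = 114.3 kHz.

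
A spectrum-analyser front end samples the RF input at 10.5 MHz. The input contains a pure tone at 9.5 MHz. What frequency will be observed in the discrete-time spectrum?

1 MHz

9.5 MHz > fs/2 = 5.25 MHz, folds to fs − 9.5 MHz = 1 MHz.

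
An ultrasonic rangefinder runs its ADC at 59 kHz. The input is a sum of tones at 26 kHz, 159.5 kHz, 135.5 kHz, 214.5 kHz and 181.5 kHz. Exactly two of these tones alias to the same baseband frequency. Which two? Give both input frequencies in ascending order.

135.5 kHz, 159.5 kHz

fs/2 = 29.5 kHz.
26 kHz ≤ fs/2 = 29.5 kHz, passes unchanged.
159.5 kHz mod fs = 41.5 kHz.
41.5 kHz > fs/2 = 29.5 kHz, folds to fs − 41.5 kHz = 17.5 kHz.
135.5 kHz mod fs = 17.5 kHz.
17.5 kHz ≤ fs/2 = 29.5 kHz, appears at 17.5 kHz.
214.5 kHz mod fs = 37.5 kHz.
37.5 kHz > fs/2 = 29.5 kHz, folds to fs − 37.5 kHz = 21.5 kHz.
181.5 kHz mod fs = 4.5 kHz.
4.5 kHz ≤ fs/2 = 29.5 kHz, appears at 4.5 kHz.
135.5 kHz and 159.5 kHz both map to 17.5 kHz.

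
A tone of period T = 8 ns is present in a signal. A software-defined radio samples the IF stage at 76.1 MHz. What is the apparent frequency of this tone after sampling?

27.2 MHz

T = 8 ns → f = 1/T = 125 MHz.
125 MHz mod fs = 48.9 MHz.
48.9 MHz > fs/2 = 38.05 MHz, folds to fs − 48.9 MHz = 27.2 MHz.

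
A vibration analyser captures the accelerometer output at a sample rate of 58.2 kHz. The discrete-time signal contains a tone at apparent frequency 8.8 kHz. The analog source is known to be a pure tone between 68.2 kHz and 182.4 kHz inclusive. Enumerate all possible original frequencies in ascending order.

107.6 kHz, 125.2 kHz, 165.8 kHz

Frequencies that alias to 8.8 kHz are k·fs ± 8.8 kHz for integer k ≥ 0.
k=0: 8.8 kHz.
k=1: 49.4 kHz, 67 kHz.
k=2: 107.6 kHz, 125.2 kHz.
k=3: 165.8 kHz, 183.4 kHz.
k=4: 224 kHz, 241.6 kHz.
Within [68.2 kHz, 182.4 kHz]: 107.6 kHz, 125.2 kHz, 165.8 kHz.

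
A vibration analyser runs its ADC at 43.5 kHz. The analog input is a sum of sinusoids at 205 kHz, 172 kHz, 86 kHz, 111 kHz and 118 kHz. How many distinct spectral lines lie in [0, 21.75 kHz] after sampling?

4

fs/2 = 21.75 kHz.
205 kHz mod fs = 31 kHz.
31 kHz > fs/2 = 21.75 kHz, folds to fs − 31 kHz = 12.5 kHz.
172 kHz mod fs = 41.5 kHz.
41.5 kHz > fs/2 = 21.75 kHz, folds to fs − 41.5 kHz = 2 kHz.
86 kHz mod fs = 42.5 kHz.
42.5 kHz > fs/2 = 21.75 kHz, folds to fs − 42.5 kHz = 1 kHz.
111 kHz mod fs = 24 kHz.
24 kHz > fs/2 = 21.75 kHz, folds to fs − 24 kHz = 19.5 kHz.
118 kHz mod fs = 31 kHz.
31 kHz > fs/2 = 21.75 kHz, folds to fs − 31 kHz = 12.5 kHz.
Distinct values: {1 kHz, 2 kHz, 12.5 kHz, 19.5 kHz} → 4.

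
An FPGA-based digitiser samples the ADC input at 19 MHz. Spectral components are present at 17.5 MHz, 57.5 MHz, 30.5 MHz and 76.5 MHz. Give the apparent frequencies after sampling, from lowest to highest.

fs/2 = 9.5 MHz.
17.5 MHz > fs/2 = 9.5 MHz, folds to fs − 17.5 MHz = 1.5 MHz.
57.5 MHz mod fs = 0.5 MHz.
0.5 MHz ≤ fs/2 = 9.5 MHz, appears at 0.5 MHz.
30.5 MHz mod fs = 11.5 MHz.
11.5 MHz > fs/2 = 9.5 MHz, folds to fs − 11.5 MHz = 7.5 MHz.
76.5 MHz mod fs = 0.5 MHz.
0.5 MHz ≤ fs/2 = 9.5 MHz, appears at 0.5 MHz.
Distinct values: {0.5 MHz, 1.5 MHz, 7.5 MHz}.

0.5 MHz, 1.5 MHz, 7.5 MHz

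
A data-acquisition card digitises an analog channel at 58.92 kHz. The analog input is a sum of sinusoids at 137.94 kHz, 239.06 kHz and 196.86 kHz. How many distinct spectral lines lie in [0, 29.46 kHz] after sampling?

2

fs/2 = 29.46 kHz.
137.94 kHz mod fs = 20.1 kHz.
20.1 kHz ≤ fs/2 = 29.46 kHz, appears at 20.1 kHz.
239.06 kHz mod fs = 3.38 kHz.
3.38 kHz ≤ fs/2 = 29.46 kHz, appears at 3.38 kHz.
196.86 kHz mod fs = 20.1 kHz.
20.1 kHz ≤ fs/2 = 29.46 kHz, appears at 20.1 kHz.
Distinct values: {3.38 kHz, 20.1 kHz} → 2.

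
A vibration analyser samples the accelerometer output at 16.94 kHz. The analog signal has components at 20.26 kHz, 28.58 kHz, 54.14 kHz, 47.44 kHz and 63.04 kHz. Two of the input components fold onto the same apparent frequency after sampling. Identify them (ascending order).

fs/2 = 8.47 kHz.
20.26 kHz mod fs = 3.32 kHz.
3.32 kHz ≤ fs/2 = 8.47 kHz, appears at 3.32 kHz.
28.58 kHz mod fs = 11.64 kHz.
11.64 kHz > fs/2 = 8.47 kHz, folds to fs − 11.64 kHz = 5.3 kHz.
54.14 kHz mod fs = 3.32 kHz.
3.32 kHz ≤ fs/2 = 8.47 kHz, appears at 3.32 kHz.
47.44 kHz mod fs = 13.56 kHz.
13.56 kHz > fs/2 = 8.47 kHz, folds to fs − 13.56 kHz = 3.38 kHz.
63.04 kHz mod fs = 12.22 kHz.
12.22 kHz > fs/2 = 8.47 kHz, folds to fs − 12.22 kHz = 4.72 kHz.
20.26 kHz and 54.14 kHz both map to 3.32 kHz.

20.26 kHz, 54.14 kHz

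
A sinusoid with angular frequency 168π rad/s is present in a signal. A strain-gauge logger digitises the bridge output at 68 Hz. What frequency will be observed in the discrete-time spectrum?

16 Hz

ω = 168π rad/s → f = ω/(2π) = 84 Hz.
84 Hz mod fs = 16 Hz.
16 Hz ≤ fs/2 = 34 Hz, appears at 16 Hz.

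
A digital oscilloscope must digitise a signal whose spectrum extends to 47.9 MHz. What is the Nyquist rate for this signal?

Nyquist rate = 2 × 47.9 MHz = 95.8 MHz.

95.8 MHz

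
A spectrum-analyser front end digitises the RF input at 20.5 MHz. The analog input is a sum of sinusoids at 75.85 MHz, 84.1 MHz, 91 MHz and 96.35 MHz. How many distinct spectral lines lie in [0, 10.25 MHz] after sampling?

3

fs/2 = 10.25 MHz.
75.85 MHz mod fs = 14.35 MHz.
14.35 MHz > fs/2 = 10.25 MHz, folds to fs − 14.35 MHz = 6.15 MHz.
84.1 MHz mod fs = 2.1 MHz.
2.1 MHz ≤ fs/2 = 10.25 MHz, appears at 2.1 MHz.
91 MHz mod fs = 9 MHz.
9 MHz ≤ fs/2 = 10.25 MHz, appears at 9 MHz.
96.35 MHz mod fs = 14.35 MHz.
14.35 MHz > fs/2 = 10.25 MHz, folds to fs − 14.35 MHz = 6.15 MHz.
Distinct values: {2.1 MHz, 6.15 MHz, 9 MHz} → 3.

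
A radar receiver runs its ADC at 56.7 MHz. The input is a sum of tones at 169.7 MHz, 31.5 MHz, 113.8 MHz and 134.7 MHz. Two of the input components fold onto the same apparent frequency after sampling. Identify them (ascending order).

fs/2 = 28.35 MHz.
169.7 MHz mod fs = 56.3 MHz.
56.3 MHz > fs/2 = 28.35 MHz, folds to fs − 56.3 MHz = 0.4 MHz.
31.5 MHz > fs/2 = 28.35 MHz, folds to fs − 31.5 MHz = 25.2 MHz.
113.8 MHz mod fs = 0.4 MHz.
0.4 MHz ≤ fs/2 = 28.35 MHz, appears at 0.4 MHz.
134.7 MHz mod fs = 21.3 MHz.
21.3 MHz ≤ fs/2 = 28.35 MHz, appears at 21.3 MHz.
113.8 MHz and 169.7 MHz both map to 0.4 MHz.

113.8 MHz, 169.7 MHz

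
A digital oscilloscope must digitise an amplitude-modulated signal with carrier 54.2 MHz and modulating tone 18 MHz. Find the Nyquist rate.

AM sidebands sit at fc ± fm = 36.2 MHz and 72.2 MHz.
Highest-frequency component: 72.2 MHz.
Nyquist rate = 2 × 72.2 MHz = 144.4 MHz.

144.4 MHz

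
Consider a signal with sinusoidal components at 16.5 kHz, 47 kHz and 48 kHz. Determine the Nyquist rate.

96 kHz

Highest-frequency component: 48 kHz.
Nyquist rate = 2 × 48 kHz = 96 kHz.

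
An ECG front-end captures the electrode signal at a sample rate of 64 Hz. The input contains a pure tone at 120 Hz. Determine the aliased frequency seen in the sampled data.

8 Hz

120 Hz mod fs = 56 Hz.
56 Hz > fs/2 = 32 Hz, folds to fs − 56 Hz = 8 Hz.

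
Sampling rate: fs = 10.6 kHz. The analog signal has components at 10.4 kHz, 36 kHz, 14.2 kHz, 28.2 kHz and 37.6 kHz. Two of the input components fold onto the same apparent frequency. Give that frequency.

fs/2 = 5.3 kHz.
10.4 kHz > fs/2 = 5.3 kHz, folds to fs − 10.4 kHz = 0.2 kHz.
36 kHz mod fs = 4.2 kHz.
4.2 kHz ≤ fs/2 = 5.3 kHz, appears at 4.2 kHz.
14.2 kHz mod fs = 3.6 kHz.
3.6 kHz ≤ fs/2 = 5.3 kHz, appears at 3.6 kHz.
28.2 kHz mod fs = 7 kHz.
7 kHz > fs/2 = 5.3 kHz, folds to fs − 7 kHz = 3.6 kHz.
37.6 kHz mod fs = 5.8 kHz.
5.8 kHz > fs/2 = 5.3 kHz, folds to fs − 5.8 kHz = 4.8 kHz.
14.2 kHz and 28.2 kHz both map to 3.6 kHz.

3.6 kHz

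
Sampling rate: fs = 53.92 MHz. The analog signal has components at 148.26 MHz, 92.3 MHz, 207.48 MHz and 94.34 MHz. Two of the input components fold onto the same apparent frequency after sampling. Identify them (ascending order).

fs/2 = 26.96 MHz.
148.26 MHz mod fs = 40.42 MHz.
40.42 MHz > fs/2 = 26.96 MHz, folds to fs − 40.42 MHz = 13.5 MHz.
92.3 MHz mod fs = 38.38 MHz.
38.38 MHz > fs/2 = 26.96 MHz, folds to fs − 38.38 MHz = 15.54 MHz.
207.48 MHz mod fs = 45.72 MHz.
45.72 MHz > fs/2 = 26.96 MHz, folds to fs − 45.72 MHz = 8.2 MHz.
94.34 MHz mod fs = 40.42 MHz.
40.42 MHz > fs/2 = 26.96 MHz, folds to fs − 40.42 MHz = 13.5 MHz.
94.34 MHz and 148.26 MHz both map to 13.5 MHz.

94.34 MHz, 148.26 MHz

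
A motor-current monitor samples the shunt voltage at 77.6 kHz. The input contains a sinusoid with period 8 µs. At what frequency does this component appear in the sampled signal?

30.2 kHz

T = 8 µs → f = 1/T = 125 kHz.
125 kHz mod fs = 47.4 kHz.
47.4 kHz > fs/2 = 38.8 kHz, folds to fs − 47.4 kHz = 30.2 kHz.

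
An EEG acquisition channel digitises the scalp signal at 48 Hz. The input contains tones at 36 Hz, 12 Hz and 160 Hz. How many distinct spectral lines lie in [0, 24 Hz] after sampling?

2

fs/2 = 24 Hz.
36 Hz > fs/2 = 24 Hz, folds to fs − 36 Hz = 12 Hz.
12 Hz ≤ fs/2 = 24 Hz, passes unchanged.
160 Hz mod fs = 16 Hz.
16 Hz ≤ fs/2 = 24 Hz, appears at 16 Hz.
Distinct values: {12 Hz, 16 Hz} → 2.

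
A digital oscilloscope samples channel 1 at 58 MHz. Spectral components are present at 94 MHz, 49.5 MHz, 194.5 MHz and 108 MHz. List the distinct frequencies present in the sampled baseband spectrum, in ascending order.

fs/2 = 29 MHz.
94 MHz mod fs = 36 MHz.
36 MHz > fs/2 = 29 MHz, folds to fs − 36 MHz = 22 MHz.
49.5 MHz > fs/2 = 29 MHz, folds to fs − 49.5 MHz = 8.5 MHz.
194.5 MHz mod fs = 20.5 MHz.
20.5 MHz ≤ fs/2 = 29 MHz, appears at 20.5 MHz.
108 MHz mod fs = 50 MHz.
50 MHz > fs/2 = 29 MHz, folds to fs − 50 MHz = 8 MHz.
Distinct values: {8 MHz, 8.5 MHz, 20.5 MHz, 22 MHz}.

8 MHz, 8.5 MHz, 20.5 MHz, 22 MHz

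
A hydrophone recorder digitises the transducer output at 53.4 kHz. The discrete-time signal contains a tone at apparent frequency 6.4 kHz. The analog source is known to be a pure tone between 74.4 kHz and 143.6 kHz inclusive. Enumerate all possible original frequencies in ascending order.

100.4 kHz, 113.2 kHz

Frequencies that alias to 6.4 kHz are k·fs ± 6.4 kHz for integer k ≥ 0.
k=0: 6.4 kHz.
k=1: 47 kHz, 59.8 kHz.
k=2: 100.4 kHz, 113.2 kHz.
k=3: 153.8 kHz, 166.6 kHz.
Within [74.4 kHz, 143.6 kHz]: 100.4 kHz, 113.2 kHz.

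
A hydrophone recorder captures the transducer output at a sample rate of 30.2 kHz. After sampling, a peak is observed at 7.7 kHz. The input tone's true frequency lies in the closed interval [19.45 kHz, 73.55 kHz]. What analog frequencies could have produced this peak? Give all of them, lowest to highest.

Frequencies that alias to 7.7 kHz are k·fs ± 7.7 kHz for integer k ≥ 0.
k=0: 7.7 kHz.
k=1: 22.5 kHz, 37.9 kHz.
k=2: 52.7 kHz, 68.1 kHz.
k=3: 82.9 kHz, 98.3 kHz.
Within [19.45 kHz, 73.55 kHz]: 22.5 kHz, 37.9 kHz, 52.7 kHz, 68.1 kHz.

22.5 kHz, 37.9 kHz, 52.7 kHz, 68.1 kHz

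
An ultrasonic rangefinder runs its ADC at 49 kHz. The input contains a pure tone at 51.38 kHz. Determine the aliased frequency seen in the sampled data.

51.38 kHz mod fs = 2.38 kHz.
2.38 kHz ≤ fs/2 = 24.5 kHz, appears at 2.38 kHz.

2.38 kHz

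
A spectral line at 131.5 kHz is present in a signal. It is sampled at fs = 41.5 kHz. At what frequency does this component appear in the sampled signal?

131.5 kHz mod fs = 7 kHz.
7 kHz ≤ fs/2 = 20.75 kHz, appears at 7 kHz.

7 kHz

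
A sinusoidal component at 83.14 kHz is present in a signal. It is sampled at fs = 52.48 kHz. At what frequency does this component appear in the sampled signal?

83.14 kHz mod fs = 30.66 kHz.
30.66 kHz > fs/2 = 26.24 kHz, folds to fs − 30.66 kHz = 21.82 kHz.

21.82 kHz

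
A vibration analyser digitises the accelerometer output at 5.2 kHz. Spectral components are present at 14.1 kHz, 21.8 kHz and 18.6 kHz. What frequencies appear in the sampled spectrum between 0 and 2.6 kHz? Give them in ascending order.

fs/2 = 2.6 kHz.
14.1 kHz mod fs = 3.7 kHz.
3.7 kHz > fs/2 = 2.6 kHz, folds to fs − 3.7 kHz = 1.5 kHz.
21.8 kHz mod fs = 1 kHz.
1 kHz ≤ fs/2 = 2.6 kHz, appears at 1 kHz.
18.6 kHz mod fs = 3 kHz.
3 kHz > fs/2 = 2.6 kHz, folds to fs − 3 kHz = 2.2 kHz.
Distinct values: {1 kHz, 1.5 kHz, 2.2 kHz}.

1 kHz, 1.5 kHz, 2.2 kHz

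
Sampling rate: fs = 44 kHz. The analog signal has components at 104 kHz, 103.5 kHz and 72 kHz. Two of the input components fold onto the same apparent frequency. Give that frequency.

fs/2 = 22 kHz.
104 kHz mod fs = 16 kHz.
16 kHz ≤ fs/2 = 22 kHz, appears at 16 kHz.
103.5 kHz mod fs = 15.5 kHz.
15.5 kHz ≤ fs/2 = 22 kHz, appears at 15.5 kHz.
72 kHz mod fs = 28 kHz.
28 kHz > fs/2 = 22 kHz, folds to fs − 28 kHz = 16 kHz.
72 kHz and 104 kHz both map to 16 kHz.

16 kHz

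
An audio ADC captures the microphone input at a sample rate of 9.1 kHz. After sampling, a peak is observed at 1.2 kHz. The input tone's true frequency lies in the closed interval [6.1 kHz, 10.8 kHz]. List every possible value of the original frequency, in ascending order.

Frequencies that alias to 1.2 kHz are k·fs ± 1.2 kHz for integer k ≥ 0.
k=0: 1.2 kHz.
k=1: 7.9 kHz, 10.3 kHz.
k=2: 17 kHz, 19.4 kHz.
Within [6.1 kHz, 10.8 kHz]: 7.9 kHz, 10.3 kHz.

7.9 kHz, 10.3 kHz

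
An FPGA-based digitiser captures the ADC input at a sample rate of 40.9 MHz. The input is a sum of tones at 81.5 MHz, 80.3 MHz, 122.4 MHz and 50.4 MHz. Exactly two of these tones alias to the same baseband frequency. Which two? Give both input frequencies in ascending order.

81.5 MHz, 122.4 MHz

fs/2 = 20.45 MHz.
81.5 MHz mod fs = 40.6 MHz.
40.6 MHz > fs/2 = 20.45 MHz, folds to fs − 40.6 MHz = 0.3 MHz.
80.3 MHz mod fs = 39.4 MHz.
39.4 MHz > fs/2 = 20.45 MHz, folds to fs − 39.4 MHz = 1.5 MHz.
122.4 MHz mod fs = 40.6 MHz.
40.6 MHz > fs/2 = 20.45 MHz, folds to fs − 40.6 MHz = 0.3 MHz.
50.4 MHz mod fs = 9.5 MHz.
9.5 MHz ≤ fs/2 = 20.45 MHz, appears at 9.5 MHz.
81.5 MHz and 122.4 MHz both map to 0.3 MHz.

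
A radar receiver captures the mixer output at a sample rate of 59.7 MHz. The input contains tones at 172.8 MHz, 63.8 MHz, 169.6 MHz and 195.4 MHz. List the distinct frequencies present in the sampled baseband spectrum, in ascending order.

4.1 MHz, 6.3 MHz, 9.5 MHz, 16.3 MHz

fs/2 = 29.85 MHz.
172.8 MHz mod fs = 53.4 MHz.
53.4 MHz > fs/2 = 29.85 MHz, folds to fs − 53.4 MHz = 6.3 MHz.
63.8 MHz mod fs = 4.1 MHz.
4.1 MHz ≤ fs/2 = 29.85 MHz, appears at 4.1 MHz.
169.6 MHz mod fs = 50.2 MHz.
50.2 MHz > fs/2 = 29.85 MHz, folds to fs − 50.2 MHz = 9.5 MHz.
195.4 MHz mod fs = 16.3 MHz.
16.3 MHz ≤ fs/2 = 29.85 MHz, appears at 16.3 MHz.
Distinct values: {4.1 MHz, 6.3 MHz, 9.5 MHz, 16.3 MHz}.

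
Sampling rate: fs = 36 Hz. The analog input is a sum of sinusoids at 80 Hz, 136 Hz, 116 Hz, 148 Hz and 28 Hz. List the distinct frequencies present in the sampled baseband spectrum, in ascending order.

4 Hz, 8 Hz

fs/2 = 18 Hz.
80 Hz mod fs = 8 Hz.
8 Hz ≤ fs/2 = 18 Hz, appears at 8 Hz.
136 Hz mod fs = 28 Hz.
28 Hz > fs/2 = 18 Hz, folds to fs − 28 Hz = 8 Hz.
116 Hz mod fs = 8 Hz.
8 Hz ≤ fs/2 = 18 Hz, appears at 8 Hz.
148 Hz mod fs = 4 Hz.
4 Hz ≤ fs/2 = 18 Hz, appears at 4 Hz.
28 Hz > fs/2 = 18 Hz, folds to fs − 28 Hz = 8 Hz.
Distinct values: {4 Hz, 8 Hz}.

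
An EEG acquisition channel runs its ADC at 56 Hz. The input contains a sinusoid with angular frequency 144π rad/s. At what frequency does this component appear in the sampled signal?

ω = 144π rad/s → f = ω/(2π) = 72 Hz.
72 Hz mod fs = 16 Hz.
16 Hz ≤ fs/2 = 28 Hz, appears at 16 Hz.

16 Hz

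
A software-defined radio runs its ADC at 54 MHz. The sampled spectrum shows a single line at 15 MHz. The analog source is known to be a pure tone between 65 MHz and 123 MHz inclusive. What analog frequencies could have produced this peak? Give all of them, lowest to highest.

69 MHz, 93 MHz, 123 MHz

Frequencies that alias to 15 MHz are k·fs ± 15 MHz for integer k ≥ 0.
k=0: 15 MHz.
k=1: 39 MHz, 69 MHz.
k=2: 93 MHz, 123 MHz.
k=3: 147 MHz, 177 MHz.
Within [65 MHz, 123 MHz]: 69 MHz, 93 MHz, 123 MHz.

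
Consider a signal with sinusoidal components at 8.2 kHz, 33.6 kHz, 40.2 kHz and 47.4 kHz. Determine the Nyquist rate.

Highest-frequency component: 47.4 kHz.
Nyquist rate = 2 × 47.4 kHz = 94.8 kHz.

94.8 kHz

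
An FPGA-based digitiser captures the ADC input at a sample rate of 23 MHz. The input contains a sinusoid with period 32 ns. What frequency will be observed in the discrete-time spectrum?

T = 32 ns → f = 1/T = 31.25 MHz.
31.25 MHz mod fs = 8.25 MHz.
8.25 MHz ≤ fs/2 = 11.5 MHz, appears at 8.25 MHz.

8.25 MHz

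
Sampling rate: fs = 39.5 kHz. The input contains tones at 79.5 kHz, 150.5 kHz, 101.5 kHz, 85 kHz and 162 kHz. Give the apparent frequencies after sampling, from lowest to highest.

fs/2 = 19.75 kHz.
79.5 kHz mod fs = 0.5 kHz.
0.5 kHz ≤ fs/2 = 19.75 kHz, appears at 0.5 kHz.
150.5 kHz mod fs = 32 kHz.
32 kHz > fs/2 = 19.75 kHz, folds to fs − 32 kHz = 7.5 kHz.
101.5 kHz mod fs = 22.5 kHz.
22.5 kHz > fs/2 = 19.75 kHz, folds to fs − 22.5 kHz = 17 kHz.
85 kHz mod fs = 6 kHz.
6 kHz ≤ fs/2 = 19.75 kHz, appears at 6 kHz.
162 kHz mod fs = 4 kHz.
4 kHz ≤ fs/2 = 19.75 kHz, appears at 4 kHz.
Distinct values: {0.5 kHz, 4 kHz, 6 kHz, 7.5 kHz, 17 kHz}.

0.5 kHz, 4 kHz, 6 kHz, 7.5 kHz, 17 kHz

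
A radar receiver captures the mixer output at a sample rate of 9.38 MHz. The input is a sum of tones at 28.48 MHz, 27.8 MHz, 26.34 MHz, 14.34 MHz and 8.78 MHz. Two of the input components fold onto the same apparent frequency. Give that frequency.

fs/2 = 4.69 MHz.
28.48 MHz mod fs = 0.34 MHz.
0.34 MHz ≤ fs/2 = 4.69 MHz, appears at 0.34 MHz.
27.8 MHz mod fs = 9.04 MHz.
9.04 MHz > fs/2 = 4.69 MHz, folds to fs − 9.04 MHz = 0.34 MHz.
26.34 MHz mod fs = 7.58 MHz.
7.58 MHz > fs/2 = 4.69 MHz, folds to fs − 7.58 MHz = 1.8 MHz.
14.34 MHz mod fs = 4.96 MHz.
4.96 MHz > fs/2 = 4.69 MHz, folds to fs − 4.96 MHz = 4.42 MHz.
8.78 MHz > fs/2 = 4.69 MHz, folds to fs − 8.78 MHz = 0.6 MHz.
27.8 MHz and 28.48 MHz both map to 0.34 MHz.

0.34 MHz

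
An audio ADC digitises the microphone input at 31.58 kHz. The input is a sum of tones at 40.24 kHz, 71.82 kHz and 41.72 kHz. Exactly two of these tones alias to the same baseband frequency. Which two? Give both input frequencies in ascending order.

40.24 kHz, 71.82 kHz

fs/2 = 15.79 kHz.
40.24 kHz mod fs = 8.66 kHz.
8.66 kHz ≤ fs/2 = 15.79 kHz, appears at 8.66 kHz.
71.82 kHz mod fs = 8.66 kHz.
8.66 kHz ≤ fs/2 = 15.79 kHz, appears at 8.66 kHz.
41.72 kHz mod fs = 10.14 kHz.
10.14 kHz ≤ fs/2 = 15.79 kHz, appears at 10.14 kHz.
40.24 kHz and 71.82 kHz both map to 8.66 kHz.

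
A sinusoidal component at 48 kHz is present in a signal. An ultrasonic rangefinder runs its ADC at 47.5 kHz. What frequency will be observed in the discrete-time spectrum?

0.5 kHz

48 kHz mod fs = 0.5 kHz.
0.5 kHz ≤ fs/2 = 23.75 kHz, appears at 0.5 kHz.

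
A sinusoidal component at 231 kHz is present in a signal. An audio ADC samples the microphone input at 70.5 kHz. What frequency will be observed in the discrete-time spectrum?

231 kHz mod fs = 19.5 kHz.
19.5 kHz ≤ fs/2 = 35.25 kHz, appears at 19.5 kHz.

19.5 kHz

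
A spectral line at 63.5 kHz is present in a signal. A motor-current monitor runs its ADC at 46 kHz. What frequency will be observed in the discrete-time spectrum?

63.5 kHz mod fs = 17.5 kHz.
17.5 kHz ≤ fs/2 = 23 kHz, appears at 17.5 kHz.

17.5 kHz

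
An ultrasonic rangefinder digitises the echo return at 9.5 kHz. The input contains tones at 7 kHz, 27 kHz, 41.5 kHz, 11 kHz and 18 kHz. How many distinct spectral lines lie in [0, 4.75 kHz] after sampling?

fs/2 = 4.75 kHz.
7 kHz > fs/2 = 4.75 kHz, folds to fs − 7 kHz = 2.5 kHz.
27 kHz mod fs = 8 kHz.
8 kHz > fs/2 = 4.75 kHz, folds to fs − 8 kHz = 1.5 kHz.
41.5 kHz mod fs = 3.5 kHz.
3.5 kHz ≤ fs/2 = 4.75 kHz, appears at 3.5 kHz.
11 kHz mod fs = 1.5 kHz.
1.5 kHz ≤ fs/2 = 4.75 kHz, appears at 1.5 kHz.
18 kHz mod fs = 8.5 kHz.
8.5 kHz > fs/2 = 4.75 kHz, folds to fs − 8.5 kHz = 1 kHz.
Distinct values: {1 kHz, 1.5 kHz, 2.5 kHz, 3.5 kHz} → 4.

4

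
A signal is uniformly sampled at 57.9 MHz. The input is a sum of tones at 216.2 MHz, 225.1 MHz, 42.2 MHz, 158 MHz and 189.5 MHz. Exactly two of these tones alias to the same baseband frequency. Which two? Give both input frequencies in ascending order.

fs/2 = 28.95 MHz.
216.2 MHz mod fs = 42.5 MHz.
42.5 MHz > fs/2 = 28.95 MHz, folds to fs − 42.5 MHz = 15.4 MHz.
225.1 MHz mod fs = 51.4 MHz.
51.4 MHz > fs/2 = 28.95 MHz, folds to fs − 51.4 MHz = 6.5 MHz.
42.2 MHz > fs/2 = 28.95 MHz, folds to fs − 42.2 MHz = 15.7 MHz.
158 MHz mod fs = 42.2 MHz.
42.2 MHz > fs/2 = 28.95 MHz, folds to fs − 42.2 MHz = 15.7 MHz.
189.5 MHz mod fs = 15.8 MHz.
15.8 MHz ≤ fs/2 = 28.95 MHz, appears at 15.8 MHz.
42.2 MHz and 158 MHz both map to 15.7 MHz.

42.2 MHz, 158 MHz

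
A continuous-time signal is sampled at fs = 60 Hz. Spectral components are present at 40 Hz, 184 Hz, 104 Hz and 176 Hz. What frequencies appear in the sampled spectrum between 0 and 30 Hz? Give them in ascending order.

fs/2 = 30 Hz.
40 Hz > fs/2 = 30 Hz, folds to fs − 40 Hz = 20 Hz.
184 Hz mod fs = 4 Hz.
4 Hz ≤ fs/2 = 30 Hz, appears at 4 Hz.
104 Hz mod fs = 44 Hz.
44 Hz > fs/2 = 30 Hz, folds to fs − 44 Hz = 16 Hz.
176 Hz mod fs = 56 Hz.
56 Hz > fs/2 = 30 Hz, folds to fs − 56 Hz = 4 Hz.
Distinct values: {4 Hz, 16 Hz, 20 Hz}.

4 Hz, 16 Hz, 20 Hz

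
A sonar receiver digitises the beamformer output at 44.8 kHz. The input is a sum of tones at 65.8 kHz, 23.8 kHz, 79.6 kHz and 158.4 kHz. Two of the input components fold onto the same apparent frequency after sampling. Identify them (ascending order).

23.8 kHz, 65.8 kHz

fs/2 = 22.4 kHz.
65.8 kHz mod fs = 21 kHz.
21 kHz ≤ fs/2 = 22.4 kHz, appears at 21 kHz.
23.8 kHz > fs/2 = 22.4 kHz, folds to fs − 23.8 kHz = 21 kHz.
79.6 kHz mod fs = 34.8 kHz.
34.8 kHz > fs/2 = 22.4 kHz, folds to fs − 34.8 kHz = 10 kHz.
158.4 kHz mod fs = 24 kHz.
24 kHz > fs/2 = 22.4 kHz, folds to fs − 24 kHz = 20.8 kHz.
23.8 kHz and 65.8 kHz both map to 21 kHz.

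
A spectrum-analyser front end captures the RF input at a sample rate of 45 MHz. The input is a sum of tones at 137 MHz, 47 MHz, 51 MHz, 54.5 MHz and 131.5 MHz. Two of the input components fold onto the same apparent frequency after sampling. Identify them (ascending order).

fs/2 = 22.5 MHz.
137 MHz mod fs = 2 MHz.
2 MHz ≤ fs/2 = 22.5 MHz, appears at 2 MHz.
47 MHz mod fs = 2 MHz.
2 MHz ≤ fs/2 = 22.5 MHz, appears at 2 MHz.
51 MHz mod fs = 6 MHz.
6 MHz ≤ fs/2 = 22.5 MHz, appears at 6 MHz.
54.5 MHz mod fs = 9.5 MHz.
9.5 MHz ≤ fs/2 = 22.5 MHz, appears at 9.5 MHz.
131.5 MHz mod fs = 41.5 MHz.
41.5 MHz > fs/2 = 22.5 MHz, folds to fs − 41.5 MHz = 3.5 MHz.
47 MHz and 137 MHz both map to 2 MHz.

47 MHz, 137 MHz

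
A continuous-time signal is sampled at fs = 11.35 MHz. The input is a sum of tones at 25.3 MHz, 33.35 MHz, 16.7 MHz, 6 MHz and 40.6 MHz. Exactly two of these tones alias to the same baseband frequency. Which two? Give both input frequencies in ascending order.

6 MHz, 16.7 MHz

fs/2 = 5.675 MHz.
25.3 MHz mod fs = 2.6 MHz.
2.6 MHz ≤ fs/2 = 5.675 MHz, appears at 2.6 MHz.
33.35 MHz mod fs = 10.65 MHz.
10.65 MHz > fs/2 = 5.675 MHz, folds to fs − 10.65 MHz = 0.7 MHz.
16.7 MHz mod fs = 5.35 MHz.
5.35 MHz ≤ fs/2 = 5.675 MHz, appears at 5.35 MHz.
6 MHz > fs/2 = 5.675 MHz, folds to fs − 6 MHz = 5.35 MHz.
40.6 MHz mod fs = 6.55 MHz.
6.55 MHz > fs/2 = 5.675 MHz, folds to fs − 6.55 MHz = 4.8 MHz.
6 MHz and 16.7 MHz both map to 5.35 MHz.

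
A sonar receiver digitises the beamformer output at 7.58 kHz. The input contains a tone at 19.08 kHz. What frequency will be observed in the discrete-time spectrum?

3.66 kHz

19.08 kHz mod fs = 3.92 kHz.
3.92 kHz > fs/2 = 3.79 kHz, folds to fs − 3.92 kHz = 3.66 kHz.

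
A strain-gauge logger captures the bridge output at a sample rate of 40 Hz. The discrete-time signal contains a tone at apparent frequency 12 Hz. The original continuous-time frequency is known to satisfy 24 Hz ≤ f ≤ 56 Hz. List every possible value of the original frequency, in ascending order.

Frequencies that alias to 12 Hz are k·fs ± 12 Hz for integer k ≥ 0.
k=0: 12 Hz.
k=1: 28 Hz, 52 Hz.
k=2: 68 Hz, 92 Hz.
Within [24 Hz, 56 Hz]: 28 Hz, 52 Hz.

28 Hz, 52 Hz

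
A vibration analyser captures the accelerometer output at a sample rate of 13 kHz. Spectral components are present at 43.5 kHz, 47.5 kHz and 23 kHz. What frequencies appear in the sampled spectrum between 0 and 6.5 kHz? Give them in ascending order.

fs/2 = 6.5 kHz.
43.5 kHz mod fs = 4.5 kHz.
4.5 kHz ≤ fs/2 = 6.5 kHz, appears at 4.5 kHz.
47.5 kHz mod fs = 8.5 kHz.
8.5 kHz > fs/2 = 6.5 kHz, folds to fs − 8.5 kHz = 4.5 kHz.
23 kHz mod fs = 10 kHz.
10 kHz > fs/2 = 6.5 kHz, folds to fs − 10 kHz = 3 kHz.
Distinct values: {3 kHz, 4.5 kHz}.

3 kHz, 4.5 kHz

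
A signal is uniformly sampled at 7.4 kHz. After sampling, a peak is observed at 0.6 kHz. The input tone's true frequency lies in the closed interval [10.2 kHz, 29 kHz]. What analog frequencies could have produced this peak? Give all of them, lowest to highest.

Frequencies that alias to 0.6 kHz are k·fs ± 0.6 kHz for integer k ≥ 0.
k=0: 0.6 kHz.
k=1: 6.8 kHz, 8 kHz.
k=2: 14.2 kHz, 15.4 kHz.
k=3: 21.6 kHz, 22.8 kHz.
k=4: 29 kHz, 30.2 kHz.
k=5: 36.4 kHz, 37.6 kHz.
Within [10.2 kHz, 29 kHz]: 14.2 kHz, 15.4 kHz, 21.6 kHz, 22.8 kHz, 29 kHz.

14.2 kHz, 15.4 kHz, 21.6 kHz, 22.8 kHz, 29 kHz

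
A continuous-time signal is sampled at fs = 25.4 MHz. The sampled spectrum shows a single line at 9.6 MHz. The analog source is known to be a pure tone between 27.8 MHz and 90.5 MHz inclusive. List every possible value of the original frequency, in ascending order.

35 MHz, 41.2 MHz, 60.4 MHz, 66.6 MHz, 85.8 MHz

Frequencies that alias to 9.6 MHz are k·fs ± 9.6 MHz for integer k ≥ 0.
k=0: 9.6 MHz.
k=1: 15.8 MHz, 35 MHz.
k=2: 41.2 MHz, 60.4 MHz.
k=3: 66.6 MHz, 85.8 MHz.
k=4: 92 MHz, 111.2 MHz.
Within [27.8 MHz, 90.5 MHz]: 35 MHz, 41.2 MHz, 60.4 MHz, 66.6 MHz, 85.8 MHz.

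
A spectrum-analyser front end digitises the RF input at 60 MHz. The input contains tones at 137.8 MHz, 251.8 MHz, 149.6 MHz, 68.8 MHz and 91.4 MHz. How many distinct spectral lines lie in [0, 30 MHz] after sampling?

fs/2 = 30 MHz.
137.8 MHz mod fs = 17.8 MHz.
17.8 MHz ≤ fs/2 = 30 MHz, appears at 17.8 MHz.
251.8 MHz mod fs = 11.8 MHz.
11.8 MHz ≤ fs/2 = 30 MHz, appears at 11.8 MHz.
149.6 MHz mod fs = 29.6 MHz.
29.6 MHz ≤ fs/2 = 30 MHz, appears at 29.6 MHz.
68.8 MHz mod fs = 8.8 MHz.
8.8 MHz ≤ fs/2 = 30 MHz, appears at 8.8 MHz.
91.4 MHz mod fs = 31.4 MHz.
31.4 MHz > fs/2 = 30 MHz, folds to fs − 31.4 MHz = 28.6 MHz.
Distinct values: {8.8 MHz, 11.8 MHz, 17.8 MHz, 28.6 MHz, 29.6 MHz} → 5.

5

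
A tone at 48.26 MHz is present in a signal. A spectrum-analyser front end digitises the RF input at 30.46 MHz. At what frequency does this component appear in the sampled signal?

12.66 MHz

48.26 MHz mod fs = 17.8 MHz.
17.8 MHz > fs/2 = 15.23 MHz, folds to fs − 17.8 MHz = 12.66 MHz.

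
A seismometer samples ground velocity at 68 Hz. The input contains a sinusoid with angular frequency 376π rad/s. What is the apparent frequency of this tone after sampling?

16 Hz

ω = 376π rad/s → f = ω/(2π) = 188 Hz.
188 Hz mod fs = 52 Hz.
52 Hz > fs/2 = 34 Hz, folds to fs − 52 Hz = 16 Hz.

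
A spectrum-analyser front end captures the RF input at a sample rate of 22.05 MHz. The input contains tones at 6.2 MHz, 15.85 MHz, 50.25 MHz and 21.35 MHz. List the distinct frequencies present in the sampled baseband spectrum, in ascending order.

0.7 MHz, 6.15 MHz, 6.2 MHz

fs/2 = 11.025 MHz.
6.2 MHz ≤ fs/2 = 11.025 MHz, passes unchanged.
15.85 MHz > fs/2 = 11.025 MHz, folds to fs − 15.85 MHz = 6.2 MHz.
50.25 MHz mod fs = 6.15 MHz.
6.15 MHz ≤ fs/2 = 11.025 MHz, appears at 6.15 MHz.
21.35 MHz > fs/2 = 11.025 MHz, folds to fs − 21.35 MHz = 0.7 MHz.
Distinct values: {0.7 MHz, 6.15 MHz, 6.2 MHz}.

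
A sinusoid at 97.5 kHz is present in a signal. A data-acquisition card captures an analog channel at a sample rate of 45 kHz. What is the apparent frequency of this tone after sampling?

97.5 kHz mod fs = 7.5 kHz.
7.5 kHz ≤ fs/2 = 22.5 kHz, appears at 7.5 kHz.

7.5 kHz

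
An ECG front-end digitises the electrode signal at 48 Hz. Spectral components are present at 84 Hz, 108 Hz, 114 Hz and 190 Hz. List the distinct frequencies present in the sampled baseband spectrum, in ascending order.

fs/2 = 24 Hz.
84 Hz mod fs = 36 Hz.
36 Hz > fs/2 = 24 Hz, folds to fs − 36 Hz = 12 Hz.
108 Hz mod fs = 12 Hz.
12 Hz ≤ fs/2 = 24 Hz, appears at 12 Hz.
114 Hz mod fs = 18 Hz.
18 Hz ≤ fs/2 = 24 Hz, appears at 18 Hz.
190 Hz mod fs = 46 Hz.
46 Hz > fs/2 = 24 Hz, folds to fs − 46 Hz = 2 Hz.
Distinct values: {2 Hz, 12 Hz, 18 Hz}.

2 Hz, 12 Hz, 18 Hz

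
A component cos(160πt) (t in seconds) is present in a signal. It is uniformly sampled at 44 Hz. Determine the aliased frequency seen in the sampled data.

ω = 160π rad/s → f = ω/(2π) = 80 Hz.
80 Hz mod fs = 36 Hz.
36 Hz > fs/2 = 22 Hz, folds to fs − 36 Hz = 8 Hz.

8 Hz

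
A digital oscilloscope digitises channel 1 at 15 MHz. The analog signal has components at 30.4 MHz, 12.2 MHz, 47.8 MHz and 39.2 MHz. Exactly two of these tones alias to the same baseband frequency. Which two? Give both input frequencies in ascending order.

12.2 MHz, 47.8 MHz

fs/2 = 7.5 MHz.
30.4 MHz mod fs = 0.4 MHz.
0.4 MHz ≤ fs/2 = 7.5 MHz, appears at 0.4 MHz.
12.2 MHz > fs/2 = 7.5 MHz, folds to fs − 12.2 MHz = 2.8 MHz.
47.8 MHz mod fs = 2.8 MHz.
2.8 MHz ≤ fs/2 = 7.5 MHz, appears at 2.8 MHz.
39.2 MHz mod fs = 9.2 MHz.
9.2 MHz > fs/2 = 7.5 MHz, folds to fs − 9.2 MHz = 5.8 MHz.
12.2 MHz and 47.8 MHz both map to 2.8 MHz.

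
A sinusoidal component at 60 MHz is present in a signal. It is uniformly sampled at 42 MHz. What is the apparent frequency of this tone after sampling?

18 MHz

60 MHz mod fs = 18 MHz.
18 MHz ≤ fs/2 = 21 MHz, appears at 18 MHz.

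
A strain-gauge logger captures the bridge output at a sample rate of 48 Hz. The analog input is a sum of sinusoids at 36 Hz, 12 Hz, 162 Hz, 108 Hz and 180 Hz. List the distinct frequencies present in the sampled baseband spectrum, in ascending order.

fs/2 = 24 Hz.
36 Hz > fs/2 = 24 Hz, folds to fs − 36 Hz = 12 Hz.
12 Hz ≤ fs/2 = 24 Hz, passes unchanged.
162 Hz mod fs = 18 Hz.
18 Hz ≤ fs/2 = 24 Hz, appears at 18 Hz.
108 Hz mod fs = 12 Hz.
12 Hz ≤ fs/2 = 24 Hz, appears at 12 Hz.
180 Hz mod fs = 36 Hz.
36 Hz > fs/2 = 24 Hz, folds to fs − 36 Hz = 12 Hz.
Distinct values: {12 Hz, 18 Hz}.

12 Hz, 18 Hz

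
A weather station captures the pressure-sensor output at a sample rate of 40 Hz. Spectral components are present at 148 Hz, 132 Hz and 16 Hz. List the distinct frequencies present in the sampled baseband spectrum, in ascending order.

12 Hz, 16 Hz

fs/2 = 20 Hz.
148 Hz mod fs = 28 Hz.
28 Hz > fs/2 = 20 Hz, folds to fs − 28 Hz = 12 Hz.
132 Hz mod fs = 12 Hz.
12 Hz ≤ fs/2 = 20 Hz, appears at 12 Hz.
16 Hz ≤ fs/2 = 20 Hz, passes unchanged.
Distinct values: {12 Hz, 16 Hz}.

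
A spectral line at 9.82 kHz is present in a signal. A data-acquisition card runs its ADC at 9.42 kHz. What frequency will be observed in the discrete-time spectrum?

9.82 kHz mod fs = 0.4 kHz.
0.4 kHz ≤ fs/2 = 4.71 kHz, appears at 0.4 kHz.

0.4 kHz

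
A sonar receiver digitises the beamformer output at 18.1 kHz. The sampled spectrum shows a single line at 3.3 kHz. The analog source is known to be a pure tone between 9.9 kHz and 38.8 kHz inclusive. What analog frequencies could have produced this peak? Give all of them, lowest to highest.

14.8 kHz, 21.4 kHz, 32.9 kHz

Frequencies that alias to 3.3 kHz are k·fs ± 3.3 kHz for integer k ≥ 0.
k=0: 3.3 kHz.
k=1: 14.8 kHz, 21.4 kHz.
k=2: 32.9 kHz, 39.5 kHz.
k=3: 51 kHz, 57.6 kHz.
Within [9.9 kHz, 38.8 kHz]: 14.8 kHz, 21.4 kHz, 32.9 kHz.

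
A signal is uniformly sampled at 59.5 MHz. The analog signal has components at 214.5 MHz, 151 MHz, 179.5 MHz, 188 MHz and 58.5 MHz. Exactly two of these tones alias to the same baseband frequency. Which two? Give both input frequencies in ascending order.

fs/2 = 29.75 MHz.
214.5 MHz mod fs = 36 MHz.
36 MHz > fs/2 = 29.75 MHz, folds to fs − 36 MHz = 23.5 MHz.
151 MHz mod fs = 32 MHz.
32 MHz > fs/2 = 29.75 MHz, folds to fs − 32 MHz = 27.5 MHz.
179.5 MHz mod fs = 1 MHz.
1 MHz ≤ fs/2 = 29.75 MHz, appears at 1 MHz.
188 MHz mod fs = 9.5 MHz.
9.5 MHz ≤ fs/2 = 29.75 MHz, appears at 9.5 MHz.
58.5 MHz > fs/2 = 29.75 MHz, folds to fs − 58.5 MHz = 1 MHz.
58.5 MHz and 179.5 MHz both map to 1 MHz.

58.5 MHz, 179.5 MHz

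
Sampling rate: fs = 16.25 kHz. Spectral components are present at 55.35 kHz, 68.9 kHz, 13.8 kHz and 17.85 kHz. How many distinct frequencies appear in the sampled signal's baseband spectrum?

4

fs/2 = 8.125 kHz.
55.35 kHz mod fs = 6.6 kHz.
6.6 kHz ≤ fs/2 = 8.125 kHz, appears at 6.6 kHz.
68.9 kHz mod fs = 3.9 kHz.
3.9 kHz ≤ fs/2 = 8.125 kHz, appears at 3.9 kHz.
13.8 kHz > fs/2 = 8.125 kHz, folds to fs − 13.8 kHz = 2.45 kHz.
17.85 kHz mod fs = 1.6 kHz.
1.6 kHz ≤ fs/2 = 8.125 kHz, appears at 1.6 kHz.
Distinct values: {1.6 kHz, 2.45 kHz, 3.9 kHz, 6.6 kHz} → 4.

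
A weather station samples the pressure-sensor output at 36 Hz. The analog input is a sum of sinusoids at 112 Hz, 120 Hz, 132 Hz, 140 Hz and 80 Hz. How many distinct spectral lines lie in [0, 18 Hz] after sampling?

fs/2 = 18 Hz.
112 Hz mod fs = 4 Hz.
4 Hz ≤ fs/2 = 18 Hz, appears at 4 Hz.
120 Hz mod fs = 12 Hz.
12 Hz ≤ fs/2 = 18 Hz, appears at 12 Hz.
132 Hz mod fs = 24 Hz.
24 Hz > fs/2 = 18 Hz, folds to fs − 24 Hz = 12 Hz.
140 Hz mod fs = 32 Hz.
32 Hz > fs/2 = 18 Hz, folds to fs − 32 Hz = 4 Hz.
80 Hz mod fs = 8 Hz.
8 Hz ≤ fs/2 = 18 Hz, appears at 8 Hz.
Distinct values: {4 Hz, 8 Hz, 12 Hz} → 3.

3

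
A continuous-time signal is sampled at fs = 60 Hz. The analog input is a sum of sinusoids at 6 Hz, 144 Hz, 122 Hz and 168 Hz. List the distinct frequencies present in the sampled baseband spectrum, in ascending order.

fs/2 = 30 Hz.
6 Hz ≤ fs/2 = 30 Hz, passes unchanged.
144 Hz mod fs = 24 Hz.
24 Hz ≤ fs/2 = 30 Hz, appears at 24 Hz.
122 Hz mod fs = 2 Hz.
2 Hz ≤ fs/2 = 30 Hz, appears at 2 Hz.
168 Hz mod fs = 48 Hz.
48 Hz > fs/2 = 30 Hz, folds to fs − 48 Hz = 12 Hz.
Distinct values: {2 Hz, 6 Hz, 12 Hz, 24 Hz}.

2 Hz, 6 Hz, 12 Hz, 24 Hz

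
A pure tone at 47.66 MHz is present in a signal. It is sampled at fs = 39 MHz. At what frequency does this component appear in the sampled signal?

47.66 MHz mod fs = 8.66 MHz.
8.66 MHz ≤ fs/2 = 19.5 MHz, appears at 8.66 MHz.

8.66 MHz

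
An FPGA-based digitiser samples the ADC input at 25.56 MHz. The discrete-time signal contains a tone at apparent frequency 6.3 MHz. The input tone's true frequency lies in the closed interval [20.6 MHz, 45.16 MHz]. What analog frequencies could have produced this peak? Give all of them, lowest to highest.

Frequencies that alias to 6.3 MHz are k·fs ± 6.3 MHz for integer k ≥ 0.
k=0: 6.3 MHz.
k=1: 19.26 MHz, 31.86 MHz.
k=2: 44.82 MHz, 57.42 MHz.
k=3: 70.38 MHz, 82.98 MHz.
Within [20.6 MHz, 45.16 MHz]: 31.86 MHz, 44.82 MHz.

31.86 MHz, 44.82 MHz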